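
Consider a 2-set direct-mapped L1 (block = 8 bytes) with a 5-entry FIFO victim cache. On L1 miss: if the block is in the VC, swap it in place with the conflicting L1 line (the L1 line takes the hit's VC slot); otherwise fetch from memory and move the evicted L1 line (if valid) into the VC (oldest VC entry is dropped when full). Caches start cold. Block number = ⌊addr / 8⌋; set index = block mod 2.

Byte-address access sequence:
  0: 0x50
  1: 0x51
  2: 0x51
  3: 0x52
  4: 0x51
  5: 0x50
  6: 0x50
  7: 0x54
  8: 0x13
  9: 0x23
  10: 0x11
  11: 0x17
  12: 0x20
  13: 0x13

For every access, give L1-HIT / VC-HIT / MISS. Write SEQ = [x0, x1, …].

SEQ = [MISS, L1-HIT, L1-HIT, L1-HIT, L1-HIT, L1-HIT, L1-HIT, L1-HIT, MISS, MISS, VC-HIT, L1-HIT, VC-HIT, VC-HIT]

0: 0x50 (blk 10, set 0) → MISS  vc=[]
1: 0x51 (blk 10, set 0) → L1-HIT  vc=[]
2: 0x51 (blk 10, set 0) → L1-HIT  vc=[]
3: 0x52 (blk 10, set 0) → L1-HIT  vc=[]
4: 0x51 (blk 10, set 0) → L1-HIT  vc=[]
5: 0x50 (blk 10, set 0) → L1-HIT  vc=[]
6: 0x50 (blk 10, set 0) → L1-HIT  vc=[]
7: 0x54 (blk 10, set 0) → L1-HIT  vc=[]
8: 0x13 (blk 2, set 0) → MISS  vc=[10]
9: 0x23 (blk 4, set 0) → MISS  vc=[10, 2]
10: 0x11 (blk 2, set 0) → VC-HIT  vc=[10, 4]
11: 0x17 (blk 2, set 0) → L1-HIT  vc=[10, 4]
12: 0x20 (blk 4, set 0) → VC-HIT  vc=[10, 2]
13: 0x13 (blk 2, set 0) → VC-HIT  vc=[10, 4]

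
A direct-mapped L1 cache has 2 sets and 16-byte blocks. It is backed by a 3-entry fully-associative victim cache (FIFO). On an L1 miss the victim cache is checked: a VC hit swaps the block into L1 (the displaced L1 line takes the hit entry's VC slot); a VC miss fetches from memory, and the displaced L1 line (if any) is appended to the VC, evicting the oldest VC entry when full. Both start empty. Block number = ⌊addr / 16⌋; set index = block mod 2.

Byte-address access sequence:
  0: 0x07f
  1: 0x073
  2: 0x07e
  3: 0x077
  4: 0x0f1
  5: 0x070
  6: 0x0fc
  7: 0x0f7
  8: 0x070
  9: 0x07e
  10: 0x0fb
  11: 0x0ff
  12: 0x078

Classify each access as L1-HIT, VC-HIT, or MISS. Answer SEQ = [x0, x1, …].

SEQ = [MISS, L1-HIT, L1-HIT, L1-HIT, MISS, VC-HIT, VC-HIT, L1-HIT, VC-HIT, L1-HIT, VC-HIT, L1-HIT, VC-HIT]

0: 0x7f (blk 7, set 1) → MISS  vc=[]
1: 0x73 (blk 7, set 1) → L1-HIT  vc=[]
2: 0x7e (blk 7, set 1) → L1-HIT  vc=[]
3: 0x77 (blk 7, set 1) → L1-HIT  vc=[]
4: 0xf1 (blk 15, set 1) → MISS  vc=[7]
5: 0x70 (blk 7, set 1) → VC-HIT  vc=[15]
6: 0xfc (blk 15, set 1) → VC-HIT  vc=[7]
7: 0xf7 (blk 15, set 1) → L1-HIT  vc=[7]
8: 0x70 (blk 7, set 1) → VC-HIT  vc=[15]
9: 0x7e (blk 7, set 1) → L1-HIT  vc=[15]
10: 0xfb (blk 15, set 1) → VC-HIT  vc=[7]
11: 0xff (blk 15, set 1) → L1-HIT  vc=[7]
12: 0x78 (blk 7, set 1) → VC-HIT  vc=[15]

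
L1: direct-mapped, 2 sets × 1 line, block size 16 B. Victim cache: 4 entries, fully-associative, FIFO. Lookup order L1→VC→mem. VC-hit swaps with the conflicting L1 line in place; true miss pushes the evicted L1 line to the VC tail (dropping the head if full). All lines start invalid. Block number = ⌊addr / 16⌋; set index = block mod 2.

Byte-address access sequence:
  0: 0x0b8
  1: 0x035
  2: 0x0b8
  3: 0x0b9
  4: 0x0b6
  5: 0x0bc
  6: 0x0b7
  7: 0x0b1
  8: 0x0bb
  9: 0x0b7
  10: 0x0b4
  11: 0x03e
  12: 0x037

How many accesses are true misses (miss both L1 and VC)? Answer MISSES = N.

MISSES = 2

  [0] addr=0xb8 blk=11 s=1: MISS | VC []
  [1] addr=0x35 blk=3 s=1: MISS | VC [11]
  [2] addr=0xb8 blk=11 s=1: VC-HIT | VC [3]
  [3] addr=0xb9 blk=11 s=1: L1-HIT | VC [3]
  [4] addr=0xb6 blk=11 s=1: L1-HIT | VC [3]
  [5] addr=0xbc blk=11 s=1: L1-HIT | VC [3]
  [6] addr=0xb7 blk=11 s=1: L1-HIT | VC [3]
  [7] addr=0xb1 blk=11 s=1: L1-HIT | VC [3]
  [8] addr=0xbb blk=11 s=1: L1-HIT | VC [3]
  [9] addr=0xb7 blk=11 s=1: L1-HIT | VC [3]
  [10] addr=0xb4 blk=11 s=1: L1-HIT | VC [3]
  [11] addr=0x3e blk=3 s=1: VC-HIT | VC [11]
  [12] addr=0x37 blk=3 s=1: L1-HIT | VC [11]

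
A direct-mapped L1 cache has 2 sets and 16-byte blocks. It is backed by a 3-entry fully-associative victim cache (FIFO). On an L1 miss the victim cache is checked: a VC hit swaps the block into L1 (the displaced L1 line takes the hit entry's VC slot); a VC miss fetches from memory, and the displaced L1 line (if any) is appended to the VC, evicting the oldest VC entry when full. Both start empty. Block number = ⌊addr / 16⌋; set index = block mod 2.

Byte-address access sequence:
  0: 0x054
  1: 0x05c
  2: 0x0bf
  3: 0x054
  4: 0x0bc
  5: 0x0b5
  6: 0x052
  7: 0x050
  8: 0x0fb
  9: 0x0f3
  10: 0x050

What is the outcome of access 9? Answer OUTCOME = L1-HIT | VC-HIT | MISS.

OUTCOME = L1-HIT

  [0] addr=0x54 blk=5 s=1: MISS | VC []
  [1] addr=0x5c blk=5 s=1: L1-HIT | VC []
  [2] addr=0xbf blk=11 s=1: MISS | VC [5]
  [3] addr=0x54 blk=5 s=1: VC-HIT | VC [11]
  [4] addr=0xbc blk=11 s=1: VC-HIT | VC [5]
  [5] addr=0xb5 blk=11 s=1: L1-HIT | VC [5]
  [6] addr=0x52 blk=5 s=1: VC-HIT | VC [11]
  [7] addr=0x50 blk=5 s=1: L1-HIT | VC [11]
  [8] addr=0xfb blk=15 s=1: MISS | VC [11, 5]
  [9] addr=0xf3 blk=15 s=1: L1-HIT | VC [11, 5]
  [10] addr=0x50 blk=5 s=1: VC-HIT | VC [11, 15]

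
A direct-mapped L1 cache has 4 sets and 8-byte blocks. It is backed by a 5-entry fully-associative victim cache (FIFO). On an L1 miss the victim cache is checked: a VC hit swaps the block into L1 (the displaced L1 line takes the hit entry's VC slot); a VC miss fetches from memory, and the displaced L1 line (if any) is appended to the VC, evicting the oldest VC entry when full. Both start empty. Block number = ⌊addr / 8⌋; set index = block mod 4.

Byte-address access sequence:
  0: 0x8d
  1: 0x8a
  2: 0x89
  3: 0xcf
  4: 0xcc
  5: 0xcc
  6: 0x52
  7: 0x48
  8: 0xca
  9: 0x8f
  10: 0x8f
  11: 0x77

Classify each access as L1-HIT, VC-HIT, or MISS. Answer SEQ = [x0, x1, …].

SEQ = [MISS, L1-HIT, L1-HIT, MISS, L1-HIT, L1-HIT, MISS, MISS, VC-HIT, VC-HIT, L1-HIT, MISS]

#0 0x8d→b17/s1 MISS; vc=[]
#1 0x8a→b17/s1 L1-HIT; vc=[]
#2 0x89→b17/s1 L1-HIT; vc=[]
#3 0xcf→b25/s1 MISS; vc=[17]
#4 0xcc→b25/s1 L1-HIT; vc=[17]
#5 0xcc→b25/s1 L1-HIT; vc=[17]
#6 0x52→b10/s2 MISS; vc=[17]
#7 0x48→b9/s1 MISS; vc=[17,25]
#8 0xca→b25/s1 VC-HIT; vc=[17,9]
#9 0x8f→b17/s1 VC-HIT; vc=[25,9]
#10 0x8f→b17/s1 L1-HIT; vc=[25,9]
#11 0x77→b14/s2 MISS; vc=[25,9,10]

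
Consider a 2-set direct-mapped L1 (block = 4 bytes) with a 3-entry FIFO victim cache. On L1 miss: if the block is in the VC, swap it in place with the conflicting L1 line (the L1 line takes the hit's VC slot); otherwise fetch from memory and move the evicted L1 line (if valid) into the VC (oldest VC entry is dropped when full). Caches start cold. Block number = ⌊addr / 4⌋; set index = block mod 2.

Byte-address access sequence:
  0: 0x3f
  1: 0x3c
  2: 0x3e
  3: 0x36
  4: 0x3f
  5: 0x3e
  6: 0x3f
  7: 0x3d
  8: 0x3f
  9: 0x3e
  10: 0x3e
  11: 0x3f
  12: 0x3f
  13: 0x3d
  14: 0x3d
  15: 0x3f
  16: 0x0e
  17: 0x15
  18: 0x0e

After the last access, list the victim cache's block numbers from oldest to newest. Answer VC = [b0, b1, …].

  [0] addr=0x3f blk=15 s=1: MISS | VC []
  [1] addr=0x3c blk=15 s=1: L1-HIT | VC []
  [2] addr=0x3e blk=15 s=1: L1-HIT | VC []
  [3] addr=0x36 blk=13 s=1: MISS | VC [15]
  [4] addr=0x3f blk=15 s=1: VC-HIT | VC [13]
  [5] addr=0x3e blk=15 s=1: L1-HIT | VC [13]
  [6] addr=0x3f blk=15 s=1: L1-HIT | VC [13]
  [7] addr=0x3d blk=15 s=1: L1-HIT | VC [13]
  [8] addr=0x3f blk=15 s=1: L1-HIT | VC [13]
  [9] addr=0x3e blk=15 s=1: L1-HIT | VC [13]
  [10] addr=0x3e blk=15 s=1: L1-HIT | VC [13]
  [11] addr=0x3f blk=15 s=1: L1-HIT | VC [13]
  [12] addr=0x3f blk=15 s=1: L1-HIT | VC [13]
  [13] addr=0x3d blk=15 s=1: L1-HIT | VC [13]
  [14] addr=0x3d blk=15 s=1: L1-HIT | VC [13]
  [15] addr=0x3f blk=15 s=1: L1-HIT | VC [13]
  [16] addr=0xe blk=3 s=1: MISS | VC [13, 15]
  [17] addr=0x15 blk=5 s=1: MISS | VC [13, 15, 3]
  [18] addr=0xe blk=3 s=1: VC-HIT | VC [13, 15, 5]

VC = [13, 15, 5]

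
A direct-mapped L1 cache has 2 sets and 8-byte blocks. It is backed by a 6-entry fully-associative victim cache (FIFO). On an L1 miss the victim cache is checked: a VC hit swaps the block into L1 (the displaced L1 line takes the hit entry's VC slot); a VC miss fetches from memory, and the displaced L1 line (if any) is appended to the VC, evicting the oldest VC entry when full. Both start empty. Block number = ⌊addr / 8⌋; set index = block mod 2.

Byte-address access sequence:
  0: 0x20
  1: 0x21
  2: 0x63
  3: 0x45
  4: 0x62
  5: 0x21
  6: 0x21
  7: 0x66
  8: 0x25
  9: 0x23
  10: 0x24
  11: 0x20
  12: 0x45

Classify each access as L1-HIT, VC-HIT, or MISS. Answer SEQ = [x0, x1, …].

  [0] addr=0x20 blk=4 s=0: MISS | VC []
  [1] addr=0x21 blk=4 s=0: L1-HIT | VC []
  [2] addr=0x63 blk=12 s=0: MISS | VC [4]
  [3] addr=0x45 blk=8 s=0: MISS | VC [4, 12]
  [4] addr=0x62 blk=12 s=0: VC-HIT | VC [4, 8]
  [5] addr=0x21 blk=4 s=0: VC-HIT | VC [12, 8]
  [6] addr=0x21 blk=4 s=0: L1-HIT | VC [12, 8]
  [7] addr=0x66 blk=12 s=0: VC-HIT | VC [4, 8]
  [8] addr=0x25 blk=4 s=0: VC-HIT | VC [12, 8]
  [9] addr=0x23 blk=4 s=0: L1-HIT | VC [12, 8]
  [10] addr=0x24 blk=4 s=0: L1-HIT | VC [12, 8]
  [11] addr=0x20 blk=4 s=0: L1-HIT | VC [12, 8]
  [12] addr=0x45 blk=8 s=0: VC-HIT | VC [12, 4]

SEQ = [MISS, L1-HIT, MISS, MISS, VC-HIT, VC-HIT, L1-HIT, VC-HIT, VC-HIT, L1-HIT, L1-HIT, L1-HIT, VC-HIT]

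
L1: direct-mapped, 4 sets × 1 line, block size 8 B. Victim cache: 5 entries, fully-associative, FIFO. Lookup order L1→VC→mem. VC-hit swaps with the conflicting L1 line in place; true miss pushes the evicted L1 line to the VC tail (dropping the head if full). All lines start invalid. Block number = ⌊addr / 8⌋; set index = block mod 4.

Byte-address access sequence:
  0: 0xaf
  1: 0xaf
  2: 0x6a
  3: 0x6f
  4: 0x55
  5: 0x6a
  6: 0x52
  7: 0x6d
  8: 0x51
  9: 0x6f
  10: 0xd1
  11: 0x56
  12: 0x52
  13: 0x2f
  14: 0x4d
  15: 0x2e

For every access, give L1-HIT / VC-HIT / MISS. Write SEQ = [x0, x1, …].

SEQ = [MISS, L1-HIT, MISS, L1-HIT, MISS, L1-HIT, L1-HIT, L1-HIT, L1-HIT, L1-HIT, MISS, VC-HIT, L1-HIT, MISS, MISS, VC-HIT]

  [0] addr=0xaf blk=21 s=1: MISS | VC []
  [1] addr=0xaf blk=21 s=1: L1-HIT | VC []
  [2] addr=0x6a blk=13 s=1: MISS | VC [21]
  [3] addr=0x6f blk=13 s=1: L1-HIT | VC [21]
  [4] addr=0x55 blk=10 s=2: MISS | VC [21]
  [5] addr=0x6a blk=13 s=1: L1-HIT | VC [21]
  [6] addr=0x52 blk=10 s=2: L1-HIT | VC [21]
  [7] addr=0x6d blk=13 s=1: L1-HIT | VC [21]
  [8] addr=0x51 blk=10 s=2: L1-HIT | VC [21]
  [9] addr=0x6f blk=13 s=1: L1-HIT | VC [21]
  [10] addr=0xd1 blk=26 s=2: MISS | VC [21, 10]
  [11] addr=0x56 blk=10 s=2: VC-HIT | VC [21, 26]
  [12] addr=0x52 blk=10 s=2: L1-HIT | VC [21, 26]
  [13] addr=0x2f blk=5 s=1: MISS | VC [21, 26, 13]
  [14] addr=0x4d blk=9 s=1: MISS | VC [21, 26, 13, 5]
  [15] addr=0x2e blk=5 s=1: VC-HIT | VC [21, 26, 13, 9]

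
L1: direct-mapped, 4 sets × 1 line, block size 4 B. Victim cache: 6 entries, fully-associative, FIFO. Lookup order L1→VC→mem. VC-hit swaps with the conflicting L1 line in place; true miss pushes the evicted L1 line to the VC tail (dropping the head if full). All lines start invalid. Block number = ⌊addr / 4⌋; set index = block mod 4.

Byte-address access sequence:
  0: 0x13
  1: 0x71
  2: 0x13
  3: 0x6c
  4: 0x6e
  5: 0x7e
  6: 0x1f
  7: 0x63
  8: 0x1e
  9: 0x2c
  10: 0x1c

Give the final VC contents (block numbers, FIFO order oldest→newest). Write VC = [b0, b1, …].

0: 0x13 (blk 4, set 0) → MISS  vc=[]
1: 0x71 (blk 28, set 0) → MISS  vc=[4]
2: 0x13 (blk 4, set 0) → VC-HIT  vc=[28]
3: 0x6c (blk 27, set 3) → MISS  vc=[28]
4: 0x6e (blk 27, set 3) → L1-HIT  vc=[28]
5: 0x7e (blk 31, set 3) → MISS  vc=[28, 27]
6: 0x1f (blk 7, set 3) → MISS  vc=[28, 27, 31]
7: 0x63 (blk 24, set 0) → MISS  vc=[28, 27, 31, 4]
8: 0x1e (blk 7, set 3) → L1-HIT  vc=[28, 27, 31, 4]
9: 0x2c (blk 11, set 3) → MISS  vc=[28, 27, 31, 4, 7]
10: 0x1c (blk 7, set 3) → VC-HIT  vc=[28, 27, 31, 4, 11]

VC = [28, 27, 31, 4, 11]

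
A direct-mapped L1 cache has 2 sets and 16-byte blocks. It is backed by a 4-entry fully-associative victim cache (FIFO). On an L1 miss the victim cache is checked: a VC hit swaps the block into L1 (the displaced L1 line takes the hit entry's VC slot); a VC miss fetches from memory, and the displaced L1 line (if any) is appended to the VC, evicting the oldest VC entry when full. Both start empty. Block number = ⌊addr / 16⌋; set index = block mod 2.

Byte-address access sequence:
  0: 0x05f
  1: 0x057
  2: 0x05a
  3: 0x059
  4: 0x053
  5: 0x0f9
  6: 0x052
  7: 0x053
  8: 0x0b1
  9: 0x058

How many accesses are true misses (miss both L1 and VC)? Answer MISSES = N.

0: 0x5f (blk 5, set 1) → MISS  vc=[]
1: 0x57 (blk 5, set 1) → L1-HIT  vc=[]
2: 0x5a (blk 5, set 1) → L1-HIT  vc=[]
3: 0x59 (blk 5, set 1) → L1-HIT  vc=[]
4: 0x53 (blk 5, set 1) → L1-HIT  vc=[]
5: 0xf9 (blk 15, set 1) → MISS  vc=[5]
6: 0x52 (blk 5, set 1) → VC-HIT  vc=[15]
7: 0x53 (blk 5, set 1) → L1-HIT  vc=[15]
8: 0xb1 (blk 11, set 1) → MISS  vc=[15, 5]
9: 0x58 (blk 5, set 1) → VC-HIT  vc=[15, 11]

MISSES = 3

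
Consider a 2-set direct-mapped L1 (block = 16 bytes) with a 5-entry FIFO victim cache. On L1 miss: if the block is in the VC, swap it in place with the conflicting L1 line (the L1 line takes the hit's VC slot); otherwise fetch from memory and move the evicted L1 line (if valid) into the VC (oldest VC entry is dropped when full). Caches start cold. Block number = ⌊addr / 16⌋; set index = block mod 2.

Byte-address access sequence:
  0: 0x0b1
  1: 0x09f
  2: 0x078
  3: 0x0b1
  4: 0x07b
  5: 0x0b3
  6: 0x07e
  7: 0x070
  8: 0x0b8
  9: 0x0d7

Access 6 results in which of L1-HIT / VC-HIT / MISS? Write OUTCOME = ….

OUTCOME = VC-HIT

0: 0xb1 (blk 11, set 1) → MISS  vc=[]
1: 0x9f (blk 9, set 1) → MISS  vc=[11]
2: 0x78 (blk 7, set 1) → MISS  vc=[11, 9]
3: 0xb1 (blk 11, set 1) → VC-HIT  vc=[7, 9]
4: 0x7b (blk 7, set 1) → VC-HIT  vc=[11, 9]
5: 0xb3 (blk 11, set 1) → VC-HIT  vc=[7, 9]
6: 0x7e (blk 7, set 1) → VC-HIT  vc=[11, 9]
7: 0x70 (blk 7, set 1) → L1-HIT  vc=[11, 9]
8: 0xb8 (blk 11, set 1) → VC-HIT  vc=[7, 9]
9: 0xd7 (blk 13, set 1) → MISS  vc=[7, 9, 11]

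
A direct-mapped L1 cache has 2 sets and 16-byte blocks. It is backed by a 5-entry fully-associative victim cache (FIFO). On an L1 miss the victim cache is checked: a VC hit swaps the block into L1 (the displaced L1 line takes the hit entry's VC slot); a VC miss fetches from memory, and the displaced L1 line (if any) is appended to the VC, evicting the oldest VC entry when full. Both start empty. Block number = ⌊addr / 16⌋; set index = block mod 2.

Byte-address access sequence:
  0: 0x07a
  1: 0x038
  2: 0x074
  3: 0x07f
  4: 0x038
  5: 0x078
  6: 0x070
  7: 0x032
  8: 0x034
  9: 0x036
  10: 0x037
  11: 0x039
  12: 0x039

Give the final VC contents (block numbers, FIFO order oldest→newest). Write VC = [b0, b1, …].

0: 0x7a (blk 7, set 1) → MISS  vc=[]
1: 0x38 (blk 3, set 1) → MISS  vc=[7]
2: 0x74 (blk 7, set 1) → VC-HIT  vc=[3]
3: 0x7f (blk 7, set 1) → L1-HIT  vc=[3]
4: 0x38 (blk 3, set 1) → VC-HIT  vc=[7]
5: 0x78 (blk 7, set 1) → VC-HIT  vc=[3]
6: 0x70 (blk 7, set 1) → L1-HIT  vc=[3]
7: 0x32 (blk 3, set 1) → VC-HIT  vc=[7]
8: 0x34 (blk 3, set 1) → L1-HIT  vc=[7]
9: 0x36 (blk 3, set 1) → L1-HIT  vc=[7]
10: 0x37 (blk 3, set 1) → L1-HIT  vc=[7]
11: 0x39 (blk 3, set 1) → L1-HIT  vc=[7]
12: 0x39 (blk 3, set 1) → L1-HIT  vc=[7]

VC = [7]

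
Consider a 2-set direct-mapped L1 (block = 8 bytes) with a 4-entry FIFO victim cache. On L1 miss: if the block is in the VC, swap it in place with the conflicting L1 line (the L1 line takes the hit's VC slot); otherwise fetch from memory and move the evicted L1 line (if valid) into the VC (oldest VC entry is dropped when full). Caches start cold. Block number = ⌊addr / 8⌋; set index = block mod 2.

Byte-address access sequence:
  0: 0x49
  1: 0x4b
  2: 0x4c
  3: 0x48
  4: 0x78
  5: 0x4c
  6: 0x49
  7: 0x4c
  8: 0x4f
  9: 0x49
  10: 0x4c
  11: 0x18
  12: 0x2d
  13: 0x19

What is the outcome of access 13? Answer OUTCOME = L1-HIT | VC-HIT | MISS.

OUTCOME = VC-HIT

  [0] addr=0x49 blk=9 s=1: MISS | VC []
  [1] addr=0x4b blk=9 s=1: L1-HIT | VC []
  [2] addr=0x4c blk=9 s=1: L1-HIT | VC []
  [3] addr=0x48 blk=9 s=1: L1-HIT | VC []
  [4] addr=0x78 blk=15 s=1: MISS | VC [9]
  [5] addr=0x4c blk=9 s=1: VC-HIT | VC [15]
  [6] addr=0x49 blk=9 s=1: L1-HIT | VC [15]
  [7] addr=0x4c blk=9 s=1: L1-HIT | VC [15]
  [8] addr=0x4f blk=9 s=1: L1-HIT | VC [15]
  [9] addr=0x49 blk=9 s=1: L1-HIT | VC [15]
  [10] addr=0x4c blk=9 s=1: L1-HIT | VC [15]
  [11] addr=0x18 blk=3 s=1: MISS | VC [15, 9]
  [12] addr=0x2d blk=5 s=1: MISS | VC [15, 9, 3]
  [13] addr=0x19 blk=3 s=1: VC-HIT | VC [15, 9, 5]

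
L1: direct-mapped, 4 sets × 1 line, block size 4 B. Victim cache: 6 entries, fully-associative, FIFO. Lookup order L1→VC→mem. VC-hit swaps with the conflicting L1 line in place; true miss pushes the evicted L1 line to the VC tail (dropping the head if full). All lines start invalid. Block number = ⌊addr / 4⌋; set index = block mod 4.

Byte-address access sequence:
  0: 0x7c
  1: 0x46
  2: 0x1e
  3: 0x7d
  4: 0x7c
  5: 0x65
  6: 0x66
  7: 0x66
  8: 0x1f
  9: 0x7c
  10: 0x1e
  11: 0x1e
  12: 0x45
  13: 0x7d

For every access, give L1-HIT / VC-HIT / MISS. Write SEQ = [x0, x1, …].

SEQ = [MISS, MISS, MISS, VC-HIT, L1-HIT, MISS, L1-HIT, L1-HIT, VC-HIT, VC-HIT, VC-HIT, L1-HIT, VC-HIT, VC-HIT]

  [0] addr=0x7c blk=31 s=3: MISS | VC []
  [1] addr=0x46 blk=17 s=1: MISS | VC []
  [2] addr=0x1e blk=7 s=3: MISS | VC [31]
  [3] addr=0x7d blk=31 s=3: VC-HIT | VC [7]
  [4] addr=0x7c blk=31 s=3: L1-HIT | VC [7]
  [5] addr=0x65 blk=25 s=1: MISS | VC [7, 17]
  [6] addr=0x66 blk=25 s=1: L1-HIT | VC [7, 17]
  [7] addr=0x66 blk=25 s=1: L1-HIT | VC [7, 17]
  [8] addr=0x1f blk=7 s=3: VC-HIT | VC [31, 17]
  [9] addr=0x7c blk=31 s=3: VC-HIT | VC [7, 17]
  [10] addr=0x1e blk=7 s=3: VC-HIT | VC [31, 17]
  [11] addr=0x1e blk=7 s=3: L1-HIT | VC [31, 17]
  [12] addr=0x45 blk=17 s=1: VC-HIT | VC [31, 25]
  [13] addr=0x7d blk=31 s=3: VC-HIT | VC [7, 25]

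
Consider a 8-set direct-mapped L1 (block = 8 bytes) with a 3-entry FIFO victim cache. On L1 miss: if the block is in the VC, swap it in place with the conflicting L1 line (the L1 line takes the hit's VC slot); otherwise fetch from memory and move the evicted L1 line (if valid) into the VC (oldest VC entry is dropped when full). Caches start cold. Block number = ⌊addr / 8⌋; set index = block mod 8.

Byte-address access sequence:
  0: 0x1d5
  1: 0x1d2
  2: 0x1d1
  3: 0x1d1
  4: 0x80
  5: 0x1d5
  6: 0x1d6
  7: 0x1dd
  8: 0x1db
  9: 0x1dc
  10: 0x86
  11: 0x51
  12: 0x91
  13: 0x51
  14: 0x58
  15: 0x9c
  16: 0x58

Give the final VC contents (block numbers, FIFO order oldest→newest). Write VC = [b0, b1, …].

#0 0x1d5→b58/s2 MISS; vc=[]
#1 0x1d2→b58/s2 L1-HIT; vc=[]
#2 0x1d1→b58/s2 L1-HIT; vc=[]
#3 0x1d1→b58/s2 L1-HIT; vc=[]
#4 0x80→b16/s0 MISS; vc=[]
#5 0x1d5→b58/s2 L1-HIT; vc=[]
#6 0x1d6→b58/s2 L1-HIT; vc=[]
#7 0x1dd→b59/s3 MISS; vc=[]
#8 0x1db→b59/s3 L1-HIT; vc=[]
#9 0x1dc→b59/s3 L1-HIT; vc=[]
#10 0x86→b16/s0 L1-HIT; vc=[]
#11 0x51→b10/s2 MISS; vc=[58]
#12 0x91→b18/s2 MISS; vc=[58,10]
#13 0x51→b10/s2 VC-HIT; vc=[58,18]
#14 0x58→b11/s3 MISS; vc=[58,18,59]
#15 0x9c→b19/s3 MISS; vc=[18,59,11]
#16 0x58→b11/s3 VC-HIT; vc=[18,59,19]

VC = [18, 59, 19]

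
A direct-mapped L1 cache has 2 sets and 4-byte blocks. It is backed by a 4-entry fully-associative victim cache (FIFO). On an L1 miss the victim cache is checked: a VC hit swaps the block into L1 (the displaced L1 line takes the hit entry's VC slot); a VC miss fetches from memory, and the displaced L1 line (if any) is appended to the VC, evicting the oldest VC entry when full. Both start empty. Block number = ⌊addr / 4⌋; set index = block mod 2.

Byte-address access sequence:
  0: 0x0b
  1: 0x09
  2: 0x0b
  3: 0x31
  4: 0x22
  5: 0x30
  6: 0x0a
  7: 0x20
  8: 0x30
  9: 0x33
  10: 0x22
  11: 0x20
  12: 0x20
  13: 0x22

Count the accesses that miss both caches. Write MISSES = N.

MISSES = 3

  [0] addr=0xb blk=2 s=0: MISS | VC []
  [1] addr=0x9 blk=2 s=0: L1-HIT | VC []
  [2] addr=0xb blk=2 s=0: L1-HIT | VC []
  [3] addr=0x31 blk=12 s=0: MISS | VC [2]
  [4] addr=0x22 blk=8 s=0: MISS | VC [2, 12]
  [5] addr=0x30 blk=12 s=0: VC-HIT | VC [2, 8]
  [6] addr=0xa blk=2 s=0: VC-HIT | VC [12, 8]
  [7] addr=0x20 blk=8 s=0: VC-HIT | VC [12, 2]
  [8] addr=0x30 blk=12 s=0: VC-HIT | VC [8, 2]
  [9] addr=0x33 blk=12 s=0: L1-HIT | VC [8, 2]
  [10] addr=0x22 blk=8 s=0: VC-HIT | VC [12, 2]
  [11] addr=0x20 blk=8 s=0: L1-HIT | VC [12, 2]
  [12] addr=0x20 blk=8 s=0: L1-HIT | VC [12, 2]
  [13] addr=0x22 blk=8 s=0: L1-HIT | VC [12, 2]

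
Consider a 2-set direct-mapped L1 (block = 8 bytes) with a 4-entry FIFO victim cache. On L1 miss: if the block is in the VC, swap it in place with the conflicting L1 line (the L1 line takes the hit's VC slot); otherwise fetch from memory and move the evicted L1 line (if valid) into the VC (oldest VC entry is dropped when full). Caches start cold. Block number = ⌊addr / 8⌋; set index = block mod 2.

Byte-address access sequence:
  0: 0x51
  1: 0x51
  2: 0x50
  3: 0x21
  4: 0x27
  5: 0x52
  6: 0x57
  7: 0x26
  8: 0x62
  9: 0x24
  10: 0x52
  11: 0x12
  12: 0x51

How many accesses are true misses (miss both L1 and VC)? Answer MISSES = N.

MISSES = 4

  [0] addr=0x51 blk=10 s=0: MISS | VC []
  [1] addr=0x51 blk=10 s=0: L1-HIT | VC []
  [2] addr=0x50 blk=10 s=0: L1-HIT | VC []
  [3] addr=0x21 blk=4 s=0: MISS | VC [10]
  [4] addr=0x27 blk=4 s=0: L1-HIT | VC [10]
  [5] addr=0x52 blk=10 s=0: VC-HIT | VC [4]
  [6] addr=0x57 blk=10 s=0: L1-HIT | VC [4]
  [7] addr=0x26 blk=4 s=0: VC-HIT | VC [10]
  [8] addr=0x62 blk=12 s=0: MISS | VC [10, 4]
  [9] addr=0x24 blk=4 s=0: VC-HIT | VC [10, 12]
  [10] addr=0x52 blk=10 s=0: VC-HIT | VC [4, 12]
  [11] addr=0x12 blk=2 s=0: MISS | VC [4, 12, 10]
  [12] addr=0x51 blk=10 s=0: VC-HIT | VC [4, 12, 2]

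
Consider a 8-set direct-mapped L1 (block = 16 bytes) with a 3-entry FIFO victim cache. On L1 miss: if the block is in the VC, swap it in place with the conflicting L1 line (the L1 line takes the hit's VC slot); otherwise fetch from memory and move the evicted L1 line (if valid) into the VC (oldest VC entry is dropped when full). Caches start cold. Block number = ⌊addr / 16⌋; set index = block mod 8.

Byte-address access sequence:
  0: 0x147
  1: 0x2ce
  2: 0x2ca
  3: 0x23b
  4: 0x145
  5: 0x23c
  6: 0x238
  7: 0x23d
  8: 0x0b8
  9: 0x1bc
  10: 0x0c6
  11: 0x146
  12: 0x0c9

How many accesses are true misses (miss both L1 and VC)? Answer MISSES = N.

MISSES = 6

  [0] addr=0x147 blk=20 s=4: MISS | VC []
  [1] addr=0x2ce blk=44 s=4: MISS | VC [20]
  [2] addr=0x2ca blk=44 s=4: L1-HIT | VC [20]
  [3] addr=0x23b blk=35 s=3: MISS | VC [20]
  [4] addr=0x145 blk=20 s=4: VC-HIT | VC [44]
  [5] addr=0x23c blk=35 s=3: L1-HIT | VC [44]
  [6] addr=0x238 blk=35 s=3: L1-HIT | VC [44]
  [7] addr=0x23d blk=35 s=3: L1-HIT | VC [44]
  [8] addr=0xb8 blk=11 s=3: MISS | VC [44, 35]
  [9] addr=0x1bc blk=27 s=3: MISS | VC [44, 35, 11]
  [10] addr=0xc6 blk=12 s=4: MISS | VC [35, 11, 20]
  [11] addr=0x146 blk=20 s=4: VC-HIT | VC [35, 11, 12]
  [12] addr=0xc9 blk=12 s=4: VC-HIT | VC [35, 11, 20]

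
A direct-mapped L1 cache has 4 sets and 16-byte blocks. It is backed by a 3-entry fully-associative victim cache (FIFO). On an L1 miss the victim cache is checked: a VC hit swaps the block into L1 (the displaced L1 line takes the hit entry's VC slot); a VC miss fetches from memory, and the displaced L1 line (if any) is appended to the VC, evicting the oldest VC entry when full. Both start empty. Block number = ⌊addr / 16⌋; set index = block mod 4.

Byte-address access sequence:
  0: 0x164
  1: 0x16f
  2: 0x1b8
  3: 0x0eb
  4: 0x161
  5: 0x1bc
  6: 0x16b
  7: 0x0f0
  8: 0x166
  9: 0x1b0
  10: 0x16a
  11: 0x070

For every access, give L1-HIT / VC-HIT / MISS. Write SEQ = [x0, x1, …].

0: 0x164 (blk 22, set 2) → MISS  vc=[]
1: 0x16f (blk 22, set 2) → L1-HIT  vc=[]
2: 0x1b8 (blk 27, set 3) → MISS  vc=[]
3: 0xeb (blk 14, set 2) → MISS  vc=[22]
4: 0x161 (blk 22, set 2) → VC-HIT  vc=[14]
5: 0x1bc (blk 27, set 3) → L1-HIT  vc=[14]
6: 0x16b (blk 22, set 2) → L1-HIT  vc=[14]
7: 0xf0 (blk 15, set 3) → MISS  vc=[14, 27]
8: 0x166 (blk 22, set 2) → L1-HIT  vc=[14, 27]
9: 0x1b0 (blk 27, set 3) → VC-HIT  vc=[14, 15]
10: 0x16a (blk 22, set 2) → L1-HIT  vc=[14, 15]
11: 0x70 (blk 7, set 3) → MISS  vc=[14, 15, 27]

SEQ = [MISS, L1-HIT, MISS, MISS, VC-HIT, L1-HIT, L1-HIT, MISS, L1-HIT, VC-HIT, L1-HIT, MISS]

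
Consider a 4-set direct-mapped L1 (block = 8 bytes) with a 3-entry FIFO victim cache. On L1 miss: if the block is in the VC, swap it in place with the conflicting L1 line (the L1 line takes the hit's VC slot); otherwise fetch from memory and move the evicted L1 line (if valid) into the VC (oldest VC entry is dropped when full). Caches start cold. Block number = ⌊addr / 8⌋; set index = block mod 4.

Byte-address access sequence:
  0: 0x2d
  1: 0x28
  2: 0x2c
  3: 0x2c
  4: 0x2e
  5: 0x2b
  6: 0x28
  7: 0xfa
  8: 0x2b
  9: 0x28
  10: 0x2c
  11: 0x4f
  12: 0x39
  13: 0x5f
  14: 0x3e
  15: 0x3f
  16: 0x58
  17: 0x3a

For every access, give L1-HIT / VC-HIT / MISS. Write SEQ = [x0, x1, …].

SEQ = [MISS, L1-HIT, L1-HIT, L1-HIT, L1-HIT, L1-HIT, L1-HIT, MISS, L1-HIT, L1-HIT, L1-HIT, MISS, MISS, MISS, VC-HIT, L1-HIT, VC-HIT, VC-HIT]

0: 0x2d (blk 5, set 1) → MISS  vc=[]
1: 0x28 (blk 5, set 1) → L1-HIT  vc=[]
2: 0x2c (blk 5, set 1) → L1-HIT  vc=[]
3: 0x2c (blk 5, set 1) → L1-HIT  vc=[]
4: 0x2e (blk 5, set 1) → L1-HIT  vc=[]
5: 0x2b (blk 5, set 1) → L1-HIT  vc=[]
6: 0x28 (blk 5, set 1) → L1-HIT  vc=[]
7: 0xfa (blk 31, set 3) → MISS  vc=[]
8: 0x2b (blk 5, set 1) → L1-HIT  vc=[]
9: 0x28 (blk 5, set 1) → L1-HIT  vc=[]
10: 0x2c (blk 5, set 1) → L1-HIT  vc=[]
11: 0x4f (blk 9, set 1) → MISS  vc=[5]
12: 0x39 (blk 7, set 3) → MISS  vc=[5, 31]
13: 0x5f (blk 11, set 3) → MISS  vc=[5, 31, 7]
14: 0x3e (blk 7, set 3) → VC-HIT  vc=[5, 31, 11]
15: 0x3f (blk 7, set 3) → L1-HIT  vc=[5, 31, 11]
16: 0x58 (blk 11, set 3) → VC-HIT  vc=[5, 31, 7]
17: 0x3a (blk 7, set 3) → VC-HIT  vc=[5, 31, 11]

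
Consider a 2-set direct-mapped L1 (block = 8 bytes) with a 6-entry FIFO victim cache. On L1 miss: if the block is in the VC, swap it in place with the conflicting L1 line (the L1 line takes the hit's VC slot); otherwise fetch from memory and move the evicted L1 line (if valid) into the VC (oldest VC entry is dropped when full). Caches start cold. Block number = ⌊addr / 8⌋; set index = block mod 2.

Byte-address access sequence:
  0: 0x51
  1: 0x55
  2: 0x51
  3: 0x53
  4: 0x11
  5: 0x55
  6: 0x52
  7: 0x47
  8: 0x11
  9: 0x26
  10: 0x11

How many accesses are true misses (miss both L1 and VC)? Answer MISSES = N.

MISSES = 4

0: 0x51 (blk 10, set 0) → MISS  vc=[]
1: 0x55 (blk 10, set 0) → L1-HIT  vc=[]
2: 0x51 (blk 10, set 0) → L1-HIT  vc=[]
3: 0x53 (blk 10, set 0) → L1-HIT  vc=[]
4: 0x11 (blk 2, set 0) → MISS  vc=[10]
5: 0x55 (blk 10, set 0) → VC-HIT  vc=[2]
6: 0x52 (blk 10, set 0) → L1-HIT  vc=[2]
7: 0x47 (blk 8, set 0) → MISS  vc=[2, 10]
8: 0x11 (blk 2, set 0) → VC-HIT  vc=[8, 10]
9: 0x26 (blk 4, set 0) → MISS  vc=[8, 10, 2]
10: 0x11 (blk 2, set 0) → VC-HIT  vc=[8, 10, 4]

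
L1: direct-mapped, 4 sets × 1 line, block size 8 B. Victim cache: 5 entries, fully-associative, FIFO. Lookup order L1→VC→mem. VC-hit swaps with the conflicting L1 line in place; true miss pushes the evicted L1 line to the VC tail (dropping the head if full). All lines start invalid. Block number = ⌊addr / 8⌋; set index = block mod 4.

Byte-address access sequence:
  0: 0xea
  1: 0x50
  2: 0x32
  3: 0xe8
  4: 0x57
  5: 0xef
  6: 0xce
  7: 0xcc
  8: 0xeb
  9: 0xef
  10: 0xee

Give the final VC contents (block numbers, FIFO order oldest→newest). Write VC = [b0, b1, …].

  [0] addr=0xea blk=29 s=1: MISS | VC []
  [1] addr=0x50 blk=10 s=2: MISS | VC []
  [2] addr=0x32 blk=6 s=2: MISS | VC [10]
  [3] addr=0xe8 blk=29 s=1: L1-HIT | VC [10]
  [4] addr=0x57 blk=10 s=2: VC-HIT | VC [6]
  [5] addr=0xef blk=29 s=1: L1-HIT | VC [6]
  [6] addr=0xce blk=25 s=1: MISS | VC [6, 29]
  [7] addr=0xcc blk=25 s=1: L1-HIT | VC [6, 29]
  [8] addr=0xeb blk=29 s=1: VC-HIT | VC [6, 25]
  [9] addr=0xef blk=29 s=1: L1-HIT | VC [6, 25]
  [10] addr=0xee blk=29 s=1: L1-HIT | VC [6, 25]

VC = [6, 25]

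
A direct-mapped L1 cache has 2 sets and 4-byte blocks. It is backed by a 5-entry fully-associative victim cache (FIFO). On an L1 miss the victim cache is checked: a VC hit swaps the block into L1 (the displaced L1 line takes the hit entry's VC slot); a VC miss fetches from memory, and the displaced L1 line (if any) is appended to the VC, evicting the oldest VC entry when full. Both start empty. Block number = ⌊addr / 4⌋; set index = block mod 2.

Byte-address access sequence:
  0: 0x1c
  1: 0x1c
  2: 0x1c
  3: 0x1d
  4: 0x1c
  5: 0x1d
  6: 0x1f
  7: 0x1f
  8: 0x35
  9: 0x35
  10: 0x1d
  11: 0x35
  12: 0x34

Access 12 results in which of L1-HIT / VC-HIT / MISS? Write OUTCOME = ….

0: 0x1c (blk 7, set 1) → MISS  vc=[]
1: 0x1c (blk 7, set 1) → L1-HIT  vc=[]
2: 0x1c (blk 7, set 1) → L1-HIT  vc=[]
3: 0x1d (blk 7, set 1) → L1-HIT  vc=[]
4: 0x1c (blk 7, set 1) → L1-HIT  vc=[]
5: 0x1d (blk 7, set 1) → L1-HIT  vc=[]
6: 0x1f (blk 7, set 1) → L1-HIT  vc=[]
7: 0x1f (blk 7, set 1) → L1-HIT  vc=[]
8: 0x35 (blk 13, set 1) → MISS  vc=[7]
9: 0x35 (blk 13, set 1) → L1-HIT  vc=[7]
10: 0x1d (blk 7, set 1) → VC-HIT  vc=[13]
11: 0x35 (blk 13, set 1) → VC-HIT  vc=[7]
12: 0x34 (blk 13, set 1) → L1-HIT  vc=[7]

OUTCOME = L1-HIT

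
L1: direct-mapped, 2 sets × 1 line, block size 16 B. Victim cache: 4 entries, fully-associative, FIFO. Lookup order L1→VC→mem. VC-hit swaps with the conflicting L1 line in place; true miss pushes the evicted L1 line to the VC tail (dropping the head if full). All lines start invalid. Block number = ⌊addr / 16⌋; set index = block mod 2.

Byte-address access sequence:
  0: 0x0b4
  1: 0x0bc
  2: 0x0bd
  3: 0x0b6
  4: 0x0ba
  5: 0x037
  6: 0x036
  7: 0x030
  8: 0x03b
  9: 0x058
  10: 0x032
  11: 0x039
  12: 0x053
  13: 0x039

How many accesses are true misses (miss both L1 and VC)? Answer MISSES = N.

#0 0xb4→b11/s1 MISS; vc=[]
#1 0xbc→b11/s1 L1-HIT; vc=[]
#2 0xbd→b11/s1 L1-HIT; vc=[]
#3 0xb6→b11/s1 L1-HIT; vc=[]
#4 0xba→b11/s1 L1-HIT; vc=[]
#5 0x37→b3/s1 MISS; vc=[11]
#6 0x36→b3/s1 L1-HIT; vc=[11]
#7 0x30→b3/s1 L1-HIT; vc=[11]
#8 0x3b→b3/s1 L1-HIT; vc=[11]
#9 0x58→b5/s1 MISS; vc=[11,3]
#10 0x32→b3/s1 VC-HIT; vc=[11,5]
#11 0x39→b3/s1 L1-HIT; vc=[11,5]
#12 0x53→b5/s1 VC-HIT; vc=[11,3]
#13 0x39→b3/s1 VC-HIT; vc=[11,5]

MISSES = 3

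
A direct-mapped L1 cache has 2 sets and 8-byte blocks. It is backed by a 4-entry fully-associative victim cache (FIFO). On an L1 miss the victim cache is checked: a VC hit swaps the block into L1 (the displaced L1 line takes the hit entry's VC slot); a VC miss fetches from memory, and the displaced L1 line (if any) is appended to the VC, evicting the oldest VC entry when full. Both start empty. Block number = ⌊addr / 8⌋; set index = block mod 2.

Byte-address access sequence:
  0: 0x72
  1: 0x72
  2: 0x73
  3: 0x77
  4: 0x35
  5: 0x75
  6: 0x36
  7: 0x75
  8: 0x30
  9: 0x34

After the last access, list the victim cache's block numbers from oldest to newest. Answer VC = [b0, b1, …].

0: 0x72 (blk 14, set 0) → MISS  vc=[]
1: 0x72 (blk 14, set 0) → L1-HIT  vc=[]
2: 0x73 (blk 14, set 0) → L1-HIT  vc=[]
3: 0x77 (blk 14, set 0) → L1-HIT  vc=[]
4: 0x35 (blk 6, set 0) → MISS  vc=[14]
5: 0x75 (blk 14, set 0) → VC-HIT  vc=[6]
6: 0x36 (blk 6, set 0) → VC-HIT  vc=[14]
7: 0x75 (blk 14, set 0) → VC-HIT  vc=[6]
8: 0x30 (blk 6, set 0) → VC-HIT  vc=[14]
9: 0x34 (blk 6, set 0) → L1-HIT  vc=[14]

VC = [14]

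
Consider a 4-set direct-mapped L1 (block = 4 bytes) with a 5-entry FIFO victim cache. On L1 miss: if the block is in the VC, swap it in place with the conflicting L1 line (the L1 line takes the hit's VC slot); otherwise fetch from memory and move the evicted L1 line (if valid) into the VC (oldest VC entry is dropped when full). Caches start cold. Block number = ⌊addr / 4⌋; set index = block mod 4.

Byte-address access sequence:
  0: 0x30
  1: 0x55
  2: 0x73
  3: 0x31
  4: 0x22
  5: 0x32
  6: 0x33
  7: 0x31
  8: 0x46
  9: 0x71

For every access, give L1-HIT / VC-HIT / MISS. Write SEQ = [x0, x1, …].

  [0] addr=0x30 blk=12 s=0: MISS | VC []
  [1] addr=0x55 blk=21 s=1: MISS | VC []
  [2] addr=0x73 blk=28 s=0: MISS | VC [12]
  [3] addr=0x31 blk=12 s=0: VC-HIT | VC [28]
  [4] addr=0x22 blk=8 s=0: MISS | VC [28, 12]
  [5] addr=0x32 blk=12 s=0: VC-HIT | VC [28, 8]
  [6] addr=0x33 blk=12 s=0: L1-HIT | VC [28, 8]
  [7] addr=0x31 blk=12 s=0: L1-HIT | VC [28, 8]
  [8] addr=0x46 blk=17 s=1: MISS | VC [28, 8, 21]
  [9] addr=0x71 blk=28 s=0: VC-HIT | VC [12, 8, 21]

SEQ = [MISS, MISS, MISS, VC-HIT, MISS, VC-HIT, L1-HIT, L1-HIT, MISS, VC-HIT]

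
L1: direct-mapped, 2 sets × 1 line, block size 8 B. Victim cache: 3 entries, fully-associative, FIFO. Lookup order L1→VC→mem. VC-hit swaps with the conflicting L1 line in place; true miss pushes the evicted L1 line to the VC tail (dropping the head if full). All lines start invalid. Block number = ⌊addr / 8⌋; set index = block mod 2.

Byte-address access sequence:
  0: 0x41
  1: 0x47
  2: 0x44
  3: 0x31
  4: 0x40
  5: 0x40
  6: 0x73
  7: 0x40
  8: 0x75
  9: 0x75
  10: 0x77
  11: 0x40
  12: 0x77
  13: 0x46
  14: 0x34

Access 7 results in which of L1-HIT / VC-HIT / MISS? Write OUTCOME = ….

OUTCOME = VC-HIT

#0 0x41→b8/s0 MISS; vc=[]
#1 0x47→b8/s0 L1-HIT; vc=[]
#2 0x44→b8/s0 L1-HIT; vc=[]
#3 0x31→b6/s0 MISS; vc=[8]
#4 0x40→b8/s0 VC-HIT; vc=[6]
#5 0x40→b8/s0 L1-HIT; vc=[6]
#6 0x73→b14/s0 MISS; vc=[6,8]
#7 0x40→b8/s0 VC-HIT; vc=[6,14]
#8 0x75→b14/s0 VC-HIT; vc=[6,8]
#9 0x75→b14/s0 L1-HIT; vc=[6,8]
#10 0x77→b14/s0 L1-HIT; vc=[6,8]
#11 0x40→b8/s0 VC-HIT; vc=[6,14]
#12 0x77→b14/s0 VC-HIT; vc=[6,8]
#13 0x46→b8/s0 VC-HIT; vc=[6,14]
#14 0x34→b6/s0 VC-HIT; vc=[8,14]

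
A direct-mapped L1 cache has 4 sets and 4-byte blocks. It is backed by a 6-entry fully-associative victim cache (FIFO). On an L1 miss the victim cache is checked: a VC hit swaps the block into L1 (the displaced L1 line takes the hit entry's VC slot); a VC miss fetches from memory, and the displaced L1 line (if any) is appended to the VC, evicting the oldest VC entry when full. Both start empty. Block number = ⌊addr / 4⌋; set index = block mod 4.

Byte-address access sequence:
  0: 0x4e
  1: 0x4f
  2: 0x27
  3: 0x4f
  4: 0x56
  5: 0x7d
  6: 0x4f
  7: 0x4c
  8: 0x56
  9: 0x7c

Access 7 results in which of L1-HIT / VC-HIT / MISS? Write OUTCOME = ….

OUTCOME = L1-HIT

#0 0x4e→b19/s3 MISS; vc=[]
#1 0x4f→b19/s3 L1-HIT; vc=[]
#2 0x27→b9/s1 MISS; vc=[]
#3 0x4f→b19/s3 L1-HIT; vc=[]
#4 0x56→b21/s1 MISS; vc=[9]
#5 0x7d→b31/s3 MISS; vc=[9,19]
#6 0x4f→b19/s3 VC-HIT; vc=[9,31]
#7 0x4c→b19/s3 L1-HIT; vc=[9,31]
#8 0x56→b21/s1 L1-HIT; vc=[9,31]
#9 0x7c→b31/s3 VC-HIT; vc=[9,19]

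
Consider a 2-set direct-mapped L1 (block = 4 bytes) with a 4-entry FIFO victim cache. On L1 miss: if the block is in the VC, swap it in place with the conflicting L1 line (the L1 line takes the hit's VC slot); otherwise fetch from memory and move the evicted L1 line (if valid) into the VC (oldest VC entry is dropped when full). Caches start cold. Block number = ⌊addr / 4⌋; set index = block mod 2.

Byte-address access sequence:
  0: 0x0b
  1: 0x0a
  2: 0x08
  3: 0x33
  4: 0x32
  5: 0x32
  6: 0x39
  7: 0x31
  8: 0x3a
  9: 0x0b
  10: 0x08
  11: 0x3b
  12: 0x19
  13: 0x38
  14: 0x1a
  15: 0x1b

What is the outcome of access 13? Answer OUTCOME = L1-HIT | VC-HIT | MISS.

OUTCOME = VC-HIT

#0 0xb→b2/s0 MISS; vc=[]
#1 0xa→b2/s0 L1-HIT; vc=[]
#2 0x8→b2/s0 L1-HIT; vc=[]
#3 0x33→b12/s0 MISS; vc=[2]
#4 0x32→b12/s0 L1-HIT; vc=[2]
#5 0x32→b12/s0 L1-HIT; vc=[2]
#6 0x39→b14/s0 MISS; vc=[2,12]
#7 0x31→b12/s0 VC-HIT; vc=[2,14]
#8 0x3a→b14/s0 VC-HIT; vc=[2,12]
#9 0xb→b2/s0 VC-HIT; vc=[14,12]
#10 0x8→b2/s0 L1-HIT; vc=[14,12]
#11 0x3b→b14/s0 VC-HIT; vc=[2,12]
#12 0x19→b6/s0 MISS; vc=[2,12,14]
#13 0x38→b14/s0 VC-HIT; vc=[2,12,6]
#14 0x1a→b6/s0 VC-HIT; vc=[2,12,14]
#15 0x1b→b6/s0 L1-HIT; vc=[2,12,14]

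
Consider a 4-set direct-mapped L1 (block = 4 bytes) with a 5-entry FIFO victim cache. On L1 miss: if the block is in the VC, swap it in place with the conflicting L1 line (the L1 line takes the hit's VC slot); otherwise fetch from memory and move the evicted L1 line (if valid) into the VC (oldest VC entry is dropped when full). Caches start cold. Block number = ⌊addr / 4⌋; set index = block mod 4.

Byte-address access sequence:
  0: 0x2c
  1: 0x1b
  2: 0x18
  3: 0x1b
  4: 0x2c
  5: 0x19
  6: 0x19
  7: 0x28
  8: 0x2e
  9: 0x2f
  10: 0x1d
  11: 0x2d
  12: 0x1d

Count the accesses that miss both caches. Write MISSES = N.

MISSES = 4

#0 0x2c→b11/s3 MISS; vc=[]
#1 0x1b→b6/s2 MISS; vc=[]
#2 0x18→b6/s2 L1-HIT; vc=[]
#3 0x1b→b6/s2 L1-HIT; vc=[]
#4 0x2c→b11/s3 L1-HIT; vc=[]
#5 0x19→b6/s2 L1-HIT; vc=[]
#6 0x19→b6/s2 L1-HIT; vc=[]
#7 0x28→b10/s2 MISS; vc=[6]
#8 0x2e→b11/s3 L1-HIT; vc=[6]
#9 0x2f→b11/s3 L1-HIT; vc=[6]
#10 0x1d→b7/s3 MISS; vc=[6,11]
#11 0x2d→b11/s3 VC-HIT; vc=[6,7]
#12 0x1d→b7/s3 VC-HIT; vc=[6,11]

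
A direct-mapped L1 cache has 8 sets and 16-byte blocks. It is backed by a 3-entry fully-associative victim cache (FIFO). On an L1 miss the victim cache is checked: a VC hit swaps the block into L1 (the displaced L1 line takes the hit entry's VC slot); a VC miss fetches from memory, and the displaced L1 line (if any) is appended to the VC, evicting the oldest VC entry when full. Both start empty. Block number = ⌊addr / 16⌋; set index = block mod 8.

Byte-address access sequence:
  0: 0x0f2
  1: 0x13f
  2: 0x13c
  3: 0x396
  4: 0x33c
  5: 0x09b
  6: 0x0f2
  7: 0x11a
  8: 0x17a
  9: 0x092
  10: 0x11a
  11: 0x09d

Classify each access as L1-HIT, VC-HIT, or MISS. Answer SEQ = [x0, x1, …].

  [0] addr=0xf2 blk=15 s=7: MISS | VC []
  [1] addr=0x13f blk=19 s=3: MISS | VC []
  [2] addr=0x13c blk=19 s=3: L1-HIT | VC []
  [3] addr=0x396 blk=57 s=1: MISS | VC []
  [4] addr=0x33c blk=51 s=3: MISS | VC [19]
  [5] addr=0x9b blk=9 s=1: MISS | VC [19, 57]
  [6] addr=0xf2 blk=15 s=7: L1-HIT | VC [19, 57]
  [7] addr=0x11a blk=17 s=1: MISS | VC [19, 57, 9]
  [8] addr=0x17a blk=23 s=7: MISS | VC [57, 9, 15]
  [9] addr=0x92 blk=9 s=1: VC-HIT | VC [57, 17, 15]
  [10] addr=0x11a blk=17 s=1: VC-HIT | VC [57, 9, 15]
  [11] addr=0x9d blk=9 s=1: VC-HIT | VC [57, 17, 15]

SEQ = [MISS, MISS, L1-HIT, MISS, MISS, MISS, L1-HIT, MISS, MISS, VC-HIT, VC-HIT, VC-HIT]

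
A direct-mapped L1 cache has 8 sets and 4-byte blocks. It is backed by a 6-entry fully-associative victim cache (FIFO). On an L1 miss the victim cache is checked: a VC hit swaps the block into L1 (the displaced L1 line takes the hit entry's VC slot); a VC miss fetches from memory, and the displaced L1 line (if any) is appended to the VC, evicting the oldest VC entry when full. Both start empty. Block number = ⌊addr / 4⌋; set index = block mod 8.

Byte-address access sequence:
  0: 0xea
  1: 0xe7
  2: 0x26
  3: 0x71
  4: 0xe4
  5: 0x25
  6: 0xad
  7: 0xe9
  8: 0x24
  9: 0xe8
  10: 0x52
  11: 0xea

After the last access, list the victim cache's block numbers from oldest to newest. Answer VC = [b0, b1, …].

VC = [57, 28]

0: 0xea (blk 58, set 2) → MISS  vc=[]
1: 0xe7 (blk 57, set 1) → MISS  vc=[]
2: 0x26 (blk 9, set 1) → MISS  vc=[57]
3: 0x71 (blk 28, set 4) → MISS  vc=[57]
4: 0xe4 (blk 57, set 1) → VC-HIT  vc=[9]
5: 0x25 (blk 9, set 1) → VC-HIT  vc=[57]
6: 0xad (blk 43, set 3) → MISS  vc=[57]
7: 0xe9 (blk 58, set 2) → L1-HIT  vc=[57]
8: 0x24 (blk 9, set 1) → L1-HIT  vc=[57]
9: 0xe8 (blk 58, set 2) → L1-HIT  vc=[57]
10: 0x52 (blk 20, set 4) → MISS  vc=[57, 28]
11: 0xea (blk 58, set 2) → L1-HIT  vc=[57, 28]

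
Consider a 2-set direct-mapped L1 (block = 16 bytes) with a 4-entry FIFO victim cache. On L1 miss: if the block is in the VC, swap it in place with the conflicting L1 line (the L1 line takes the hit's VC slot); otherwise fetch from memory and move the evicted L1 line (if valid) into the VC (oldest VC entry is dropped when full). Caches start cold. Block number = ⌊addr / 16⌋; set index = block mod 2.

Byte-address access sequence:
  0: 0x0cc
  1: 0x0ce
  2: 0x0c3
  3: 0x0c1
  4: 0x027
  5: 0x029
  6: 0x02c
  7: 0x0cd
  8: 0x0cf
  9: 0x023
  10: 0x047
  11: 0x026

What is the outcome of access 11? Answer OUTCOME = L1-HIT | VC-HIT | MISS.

OUTCOME = VC-HIT

0: 0xcc (blk 12, set 0) → MISS  vc=[]
1: 0xce (blk 12, set 0) → L1-HIT  vc=[]
2: 0xc3 (blk 12, set 0) → L1-HIT  vc=[]
3: 0xc1 (blk 12, set 0) → L1-HIT  vc=[]
4: 0x27 (blk 2, set 0) → MISS  vc=[12]
5: 0x29 (blk 2, set 0) → L1-HIT  vc=[12]
6: 0x2c (blk 2, set 0) → L1-HIT  vc=[12]
7: 0xcd (blk 12, set 0) → VC-HIT  vc=[2]
8: 0xcf (blk 12, set 0) → L1-HIT  vc=[2]
9: 0x23 (blk 2, set 0) → VC-HIT  vc=[12]
10: 0x47 (blk 4, set 0) → MISS  vc=[12, 2]
11: 0x26 (blk 2, set 0) → VC-HIT  vc=[12, 4]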